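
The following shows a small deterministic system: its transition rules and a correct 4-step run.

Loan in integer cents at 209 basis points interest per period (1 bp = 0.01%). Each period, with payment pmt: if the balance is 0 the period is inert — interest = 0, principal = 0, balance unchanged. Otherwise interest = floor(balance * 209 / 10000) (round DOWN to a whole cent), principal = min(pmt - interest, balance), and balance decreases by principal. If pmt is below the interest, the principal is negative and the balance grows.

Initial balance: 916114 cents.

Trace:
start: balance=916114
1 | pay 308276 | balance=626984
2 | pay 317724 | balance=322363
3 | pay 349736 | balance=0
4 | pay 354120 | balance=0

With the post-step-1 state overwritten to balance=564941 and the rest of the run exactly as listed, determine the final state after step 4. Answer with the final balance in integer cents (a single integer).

0

state after step 1 := balance=564941
2 | pay 317724 | balance=259024
3 | pay 349736 | balance=0
4 | pay 354120 | balance=0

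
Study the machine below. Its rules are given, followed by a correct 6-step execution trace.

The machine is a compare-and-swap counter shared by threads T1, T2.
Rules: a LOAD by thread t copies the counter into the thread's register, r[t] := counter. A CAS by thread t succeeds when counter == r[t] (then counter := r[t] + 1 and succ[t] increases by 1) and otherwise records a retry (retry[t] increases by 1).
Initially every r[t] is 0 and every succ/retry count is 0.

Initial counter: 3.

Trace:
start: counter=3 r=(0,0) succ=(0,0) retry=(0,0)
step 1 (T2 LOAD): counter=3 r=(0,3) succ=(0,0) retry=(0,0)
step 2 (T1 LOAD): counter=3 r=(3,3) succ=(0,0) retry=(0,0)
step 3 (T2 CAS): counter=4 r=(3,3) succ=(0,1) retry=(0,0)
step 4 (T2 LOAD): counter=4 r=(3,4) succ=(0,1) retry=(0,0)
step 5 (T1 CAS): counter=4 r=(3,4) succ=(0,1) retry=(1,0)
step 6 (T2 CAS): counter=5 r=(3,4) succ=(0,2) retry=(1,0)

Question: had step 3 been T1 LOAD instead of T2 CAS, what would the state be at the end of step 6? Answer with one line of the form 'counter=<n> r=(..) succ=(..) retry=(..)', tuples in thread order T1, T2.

counter=4 r=(3,3) succ=(1,0) retry=(0,1)

(re-executing from step 3 with the substitution; state before step 3: counter=3 r=(3,3) succ=(0,0) retry=(0,0))
step 3 (T1 LOAD): counter=3 r=(3,3) succ=(0,0) retry=(0,0)
step 4 (T2 LOAD): counter=3 r=(3,3) succ=(0,0) retry=(0,0)
step 5 (T1 CAS): counter=4 r=(3,3) succ=(1,0) retry=(0,0)
step 6 (T2 CAS): counter=4 r=(3,3) succ=(1,0) retry=(0,1)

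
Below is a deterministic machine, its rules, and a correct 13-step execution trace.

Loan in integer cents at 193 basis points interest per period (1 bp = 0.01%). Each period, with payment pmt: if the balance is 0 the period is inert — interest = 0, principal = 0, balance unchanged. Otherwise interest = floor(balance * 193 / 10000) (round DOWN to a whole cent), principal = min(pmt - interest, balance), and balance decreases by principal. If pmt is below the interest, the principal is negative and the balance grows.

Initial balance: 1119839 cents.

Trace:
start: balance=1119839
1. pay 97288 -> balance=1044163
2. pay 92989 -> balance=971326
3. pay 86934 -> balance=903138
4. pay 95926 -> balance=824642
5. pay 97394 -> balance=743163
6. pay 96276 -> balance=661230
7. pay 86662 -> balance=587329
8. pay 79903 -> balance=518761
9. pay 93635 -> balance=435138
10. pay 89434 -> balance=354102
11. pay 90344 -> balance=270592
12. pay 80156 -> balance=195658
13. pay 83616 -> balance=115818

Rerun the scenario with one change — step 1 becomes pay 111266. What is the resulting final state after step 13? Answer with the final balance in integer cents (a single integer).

98232

(re-executing from step 1 with the substitution; state before step 1: balance=1119839)
1. pay 111266 -> balance=1030185
2. pay 92989 -> balance=957078
3. pay 86934 -> balance=888615
4. pay 95926 -> balance=809839
5. pay 97394 -> balance=728074
6. pay 96276 -> balance=645849
7. pay 86662 -> balance=571651
8. pay 79903 -> balance=502780
9. pay 93635 -> balance=418848
10. pay 89434 -> balance=337497
11. pay 90344 -> balance=253666
12. pay 80156 -> balance=178405
13. pay 83616 -> balance=98232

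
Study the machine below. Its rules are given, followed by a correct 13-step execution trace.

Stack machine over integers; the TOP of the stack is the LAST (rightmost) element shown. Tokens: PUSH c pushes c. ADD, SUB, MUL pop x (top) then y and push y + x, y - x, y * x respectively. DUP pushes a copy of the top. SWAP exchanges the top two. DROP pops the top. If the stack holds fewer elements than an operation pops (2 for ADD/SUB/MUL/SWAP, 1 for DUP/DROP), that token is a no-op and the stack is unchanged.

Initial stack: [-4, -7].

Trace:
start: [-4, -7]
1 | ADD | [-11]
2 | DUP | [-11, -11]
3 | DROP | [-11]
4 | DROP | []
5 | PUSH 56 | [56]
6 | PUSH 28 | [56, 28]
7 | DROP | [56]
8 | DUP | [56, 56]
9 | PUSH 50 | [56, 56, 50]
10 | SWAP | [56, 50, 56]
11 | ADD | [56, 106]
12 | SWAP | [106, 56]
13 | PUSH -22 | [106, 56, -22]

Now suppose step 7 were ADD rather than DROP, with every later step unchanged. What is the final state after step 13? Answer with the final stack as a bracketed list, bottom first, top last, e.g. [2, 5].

(re-executing from step 7 with the substitution; state before step 7: [56, 28])
7 | ADD | [84]
8 | DUP | [84, 84]
9 | PUSH 50 | [84, 84, 50]
10 | SWAP | [84, 50, 84]
11 | ADD | [84, 134]
12 | SWAP | [134, 84]
13 | PUSH -22 | [134, 84, -22]

[134, 84, -22]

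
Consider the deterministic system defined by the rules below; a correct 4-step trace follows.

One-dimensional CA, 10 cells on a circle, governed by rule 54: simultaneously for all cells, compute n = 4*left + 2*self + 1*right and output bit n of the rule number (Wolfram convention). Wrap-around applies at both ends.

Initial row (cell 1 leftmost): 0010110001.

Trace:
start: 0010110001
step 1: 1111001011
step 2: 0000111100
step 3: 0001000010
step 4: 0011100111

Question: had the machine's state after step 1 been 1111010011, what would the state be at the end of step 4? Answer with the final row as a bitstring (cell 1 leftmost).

state after step 1 := 1111010011
step 2: 0000111100
step 3: 0001000010
step 4: 0011100111

0011100111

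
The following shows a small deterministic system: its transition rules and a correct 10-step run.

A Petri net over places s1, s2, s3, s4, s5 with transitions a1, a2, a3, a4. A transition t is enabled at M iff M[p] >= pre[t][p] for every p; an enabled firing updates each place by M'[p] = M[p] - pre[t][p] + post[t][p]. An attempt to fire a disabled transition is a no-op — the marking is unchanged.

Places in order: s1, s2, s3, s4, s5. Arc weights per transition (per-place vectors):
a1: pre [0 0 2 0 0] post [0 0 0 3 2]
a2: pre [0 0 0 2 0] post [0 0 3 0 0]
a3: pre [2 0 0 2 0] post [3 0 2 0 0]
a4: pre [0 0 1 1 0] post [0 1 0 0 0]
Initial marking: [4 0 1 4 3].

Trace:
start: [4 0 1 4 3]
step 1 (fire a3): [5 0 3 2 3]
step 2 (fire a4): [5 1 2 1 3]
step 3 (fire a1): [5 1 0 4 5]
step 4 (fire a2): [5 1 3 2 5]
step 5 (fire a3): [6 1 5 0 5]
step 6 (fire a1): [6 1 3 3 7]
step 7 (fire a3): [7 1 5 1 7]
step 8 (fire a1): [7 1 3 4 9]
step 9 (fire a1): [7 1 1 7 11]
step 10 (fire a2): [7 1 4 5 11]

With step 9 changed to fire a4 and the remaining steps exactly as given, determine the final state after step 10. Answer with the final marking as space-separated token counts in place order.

7 2 5 1 9

(re-executing from step 9 with the substitution; state before step 9: [7 1 3 4 9])
step 9 (fire a4): [7 2 2 3 9]
step 10 (fire a2): [7 2 5 1 9]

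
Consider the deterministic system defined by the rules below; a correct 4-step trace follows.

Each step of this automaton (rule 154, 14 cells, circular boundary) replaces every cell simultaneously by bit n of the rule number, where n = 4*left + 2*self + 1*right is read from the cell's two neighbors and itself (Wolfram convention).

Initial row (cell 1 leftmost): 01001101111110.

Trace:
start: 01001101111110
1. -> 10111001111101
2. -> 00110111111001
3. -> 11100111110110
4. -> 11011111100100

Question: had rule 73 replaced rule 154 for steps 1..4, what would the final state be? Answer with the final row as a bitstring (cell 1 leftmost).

(re-executing steps 1..4 under rule 73; state before step 1: 01001101111110)
1. -> 00001101000010
2. -> 11101100011000
3. -> 10101101011010
4. -> 00001100011000

00001100011000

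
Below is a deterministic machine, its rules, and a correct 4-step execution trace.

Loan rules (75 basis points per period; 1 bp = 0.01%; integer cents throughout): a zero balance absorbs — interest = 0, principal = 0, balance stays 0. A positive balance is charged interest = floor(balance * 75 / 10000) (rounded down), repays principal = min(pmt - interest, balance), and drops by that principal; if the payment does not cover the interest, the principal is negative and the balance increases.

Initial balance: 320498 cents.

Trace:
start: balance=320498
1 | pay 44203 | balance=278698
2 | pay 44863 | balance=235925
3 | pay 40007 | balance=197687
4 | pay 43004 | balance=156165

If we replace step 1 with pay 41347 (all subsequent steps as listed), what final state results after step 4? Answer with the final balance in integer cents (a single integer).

159086

(re-executing from step 1 with the substitution; state before step 1: balance=320498)
1 | pay 41347 | balance=281554
2 | pay 44863 | balance=238802
3 | pay 40007 | balance=200586
4 | pay 43004 | balance=159086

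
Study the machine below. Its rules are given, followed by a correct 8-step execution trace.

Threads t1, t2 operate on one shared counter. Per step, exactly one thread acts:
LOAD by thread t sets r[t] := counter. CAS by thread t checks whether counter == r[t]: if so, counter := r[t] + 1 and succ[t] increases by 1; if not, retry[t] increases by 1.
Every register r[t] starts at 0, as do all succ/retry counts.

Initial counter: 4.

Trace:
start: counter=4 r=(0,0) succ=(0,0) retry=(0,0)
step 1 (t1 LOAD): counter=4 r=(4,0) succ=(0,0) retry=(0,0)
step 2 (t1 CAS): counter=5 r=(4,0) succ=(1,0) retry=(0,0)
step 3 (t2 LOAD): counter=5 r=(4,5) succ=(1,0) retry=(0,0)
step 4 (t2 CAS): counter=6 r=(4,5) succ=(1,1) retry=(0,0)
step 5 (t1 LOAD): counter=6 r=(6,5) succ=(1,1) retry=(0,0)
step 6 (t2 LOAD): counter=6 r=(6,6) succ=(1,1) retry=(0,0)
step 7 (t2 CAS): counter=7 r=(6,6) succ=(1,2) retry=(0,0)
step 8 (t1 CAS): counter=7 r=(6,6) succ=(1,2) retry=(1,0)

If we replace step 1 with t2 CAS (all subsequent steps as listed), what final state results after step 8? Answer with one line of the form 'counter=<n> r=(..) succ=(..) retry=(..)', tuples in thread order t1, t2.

(re-executing from step 1 with the substitution; state before step 1: counter=4 r=(0,0) succ=(0,0) retry=(0,0))
step 1 (t2 CAS): counter=4 r=(0,0) succ=(0,0) retry=(0,1)
step 2 (t1 CAS): counter=4 r=(0,0) succ=(0,0) retry=(1,1)
step 3 (t2 LOAD): counter=4 r=(0,4) succ=(0,0) retry=(1,1)
step 4 (t2 CAS): counter=5 r=(0,4) succ=(0,1) retry=(1,1)
step 5 (t1 LOAD): counter=5 r=(5,4) succ=(0,1) retry=(1,1)
step 6 (t2 LOAD): counter=5 r=(5,5) succ=(0,1) retry=(1,1)
step 7 (t2 CAS): counter=6 r=(5,5) succ=(0,2) retry=(1,1)
step 8 (t1 CAS): counter=6 r=(5,5) succ=(0,2) retry=(2,1)

counter=6 r=(5,5) succ=(0,2) retry=(2,1)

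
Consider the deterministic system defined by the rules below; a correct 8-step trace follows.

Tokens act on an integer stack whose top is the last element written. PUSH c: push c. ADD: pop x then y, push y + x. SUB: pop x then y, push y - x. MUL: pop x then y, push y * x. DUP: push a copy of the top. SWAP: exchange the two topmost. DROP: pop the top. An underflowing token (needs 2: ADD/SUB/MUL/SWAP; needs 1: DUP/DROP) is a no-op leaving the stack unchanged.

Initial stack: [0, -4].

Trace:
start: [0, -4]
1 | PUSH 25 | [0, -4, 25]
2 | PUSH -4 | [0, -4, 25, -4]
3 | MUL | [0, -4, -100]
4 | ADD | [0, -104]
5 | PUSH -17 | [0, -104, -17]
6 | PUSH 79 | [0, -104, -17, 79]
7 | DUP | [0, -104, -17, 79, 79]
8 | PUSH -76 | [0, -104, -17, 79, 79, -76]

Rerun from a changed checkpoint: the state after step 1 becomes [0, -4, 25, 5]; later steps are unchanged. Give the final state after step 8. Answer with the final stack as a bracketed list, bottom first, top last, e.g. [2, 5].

[0, -4, 5, -17, 79, 79, -76]

state after step 1 := [0, -4, 25, 5]
2 | PUSH -4 | [0, -4, 25, 5, -4]
3 | MUL | [0, -4, 25, -20]
4 | ADD | [0, -4, 5]
5 | PUSH -17 | [0, -4, 5, -17]
6 | PUSH 79 | [0, -4, 5, -17, 79]
7 | DUP | [0, -4, 5, -17, 79, 79]
8 | PUSH -76 | [0, -4, 5, -17, 79, 79, -76]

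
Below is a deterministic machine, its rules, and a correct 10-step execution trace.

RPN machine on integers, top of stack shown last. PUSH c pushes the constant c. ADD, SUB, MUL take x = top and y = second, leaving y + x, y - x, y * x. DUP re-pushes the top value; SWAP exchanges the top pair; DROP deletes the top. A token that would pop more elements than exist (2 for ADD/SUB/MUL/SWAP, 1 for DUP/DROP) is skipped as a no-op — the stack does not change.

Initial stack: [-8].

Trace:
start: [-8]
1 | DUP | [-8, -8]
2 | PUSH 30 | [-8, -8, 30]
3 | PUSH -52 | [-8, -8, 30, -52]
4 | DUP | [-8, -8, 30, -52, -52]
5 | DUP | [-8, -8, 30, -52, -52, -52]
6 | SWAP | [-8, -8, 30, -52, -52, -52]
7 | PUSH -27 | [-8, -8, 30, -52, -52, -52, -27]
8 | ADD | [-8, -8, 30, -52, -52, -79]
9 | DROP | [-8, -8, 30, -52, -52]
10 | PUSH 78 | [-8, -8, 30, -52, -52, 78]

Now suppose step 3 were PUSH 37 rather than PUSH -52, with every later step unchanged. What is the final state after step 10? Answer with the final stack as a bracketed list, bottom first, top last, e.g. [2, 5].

(re-executing from step 3 with the substitution; state before step 3: [-8, -8, 30])
3 | PUSH 37 | [-8, -8, 30, 37]
4 | DUP | [-8, -8, 30, 37, 37]
5 | DUP | [-8, -8, 30, 37, 37, 37]
6 | SWAP | [-8, -8, 30, 37, 37, 37]
7 | PUSH -27 | [-8, -8, 30, 37, 37, 37, -27]
8 | ADD | [-8, -8, 30, 37, 37, 10]
9 | DROP | [-8, -8, 30, 37, 37]
10 | PUSH 78 | [-8, -8, 30, 37, 37, 78]

[-8, -8, 30, 37, 37, 78]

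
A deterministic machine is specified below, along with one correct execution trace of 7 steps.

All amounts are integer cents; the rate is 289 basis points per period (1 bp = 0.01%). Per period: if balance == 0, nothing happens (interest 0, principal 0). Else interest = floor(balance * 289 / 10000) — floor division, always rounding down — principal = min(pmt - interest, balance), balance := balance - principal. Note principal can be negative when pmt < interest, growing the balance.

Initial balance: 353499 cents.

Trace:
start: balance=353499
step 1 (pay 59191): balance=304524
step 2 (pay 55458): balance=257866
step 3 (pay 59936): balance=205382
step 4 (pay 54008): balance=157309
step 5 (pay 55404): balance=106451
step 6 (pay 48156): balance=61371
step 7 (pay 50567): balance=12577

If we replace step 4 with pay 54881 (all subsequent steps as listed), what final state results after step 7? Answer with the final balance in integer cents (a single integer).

(re-executing from step 4 with the substitution; state before step 4: balance=205382)
step 4 (pay 54881): balance=156436
step 5 (pay 55404): balance=105553
step 6 (pay 48156): balance=60447
step 7 (pay 50567): balance=11626

11626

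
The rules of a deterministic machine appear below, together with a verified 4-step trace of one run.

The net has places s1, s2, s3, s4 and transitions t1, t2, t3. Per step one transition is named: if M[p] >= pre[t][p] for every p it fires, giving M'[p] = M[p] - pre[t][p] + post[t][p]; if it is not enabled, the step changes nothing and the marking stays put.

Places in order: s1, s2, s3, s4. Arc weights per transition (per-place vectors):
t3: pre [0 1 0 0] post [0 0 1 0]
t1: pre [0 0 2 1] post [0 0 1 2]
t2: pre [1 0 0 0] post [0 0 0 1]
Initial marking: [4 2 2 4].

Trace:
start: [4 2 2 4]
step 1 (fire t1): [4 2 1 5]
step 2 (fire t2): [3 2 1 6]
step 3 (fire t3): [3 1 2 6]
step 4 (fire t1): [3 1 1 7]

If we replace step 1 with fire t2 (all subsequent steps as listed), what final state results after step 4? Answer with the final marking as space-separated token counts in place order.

(re-executing from step 1 with the substitution; state before step 1: [4 2 2 4])
step 1 (fire t2): [3 2 2 5]
step 2 (fire t2): [2 2 2 6]
step 3 (fire t3): [2 1 3 6]
step 4 (fire t1): [2 1 2 7]

2 1 2 7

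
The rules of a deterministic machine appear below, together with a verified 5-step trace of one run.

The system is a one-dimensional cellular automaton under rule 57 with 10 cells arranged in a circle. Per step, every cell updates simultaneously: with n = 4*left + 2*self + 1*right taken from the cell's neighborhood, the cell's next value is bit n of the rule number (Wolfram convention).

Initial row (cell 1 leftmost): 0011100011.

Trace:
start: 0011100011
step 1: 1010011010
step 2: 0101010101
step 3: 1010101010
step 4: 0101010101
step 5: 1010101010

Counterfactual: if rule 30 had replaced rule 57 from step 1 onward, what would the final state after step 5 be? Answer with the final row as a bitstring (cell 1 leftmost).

0001101010

(re-executing steps 1..5 under rule 30; state before step 1: 0011100011)
step 1: 1110010110
step 2: 1001110100
step 3: 1111000111
step 4: 0000101100
step 5: 0001101010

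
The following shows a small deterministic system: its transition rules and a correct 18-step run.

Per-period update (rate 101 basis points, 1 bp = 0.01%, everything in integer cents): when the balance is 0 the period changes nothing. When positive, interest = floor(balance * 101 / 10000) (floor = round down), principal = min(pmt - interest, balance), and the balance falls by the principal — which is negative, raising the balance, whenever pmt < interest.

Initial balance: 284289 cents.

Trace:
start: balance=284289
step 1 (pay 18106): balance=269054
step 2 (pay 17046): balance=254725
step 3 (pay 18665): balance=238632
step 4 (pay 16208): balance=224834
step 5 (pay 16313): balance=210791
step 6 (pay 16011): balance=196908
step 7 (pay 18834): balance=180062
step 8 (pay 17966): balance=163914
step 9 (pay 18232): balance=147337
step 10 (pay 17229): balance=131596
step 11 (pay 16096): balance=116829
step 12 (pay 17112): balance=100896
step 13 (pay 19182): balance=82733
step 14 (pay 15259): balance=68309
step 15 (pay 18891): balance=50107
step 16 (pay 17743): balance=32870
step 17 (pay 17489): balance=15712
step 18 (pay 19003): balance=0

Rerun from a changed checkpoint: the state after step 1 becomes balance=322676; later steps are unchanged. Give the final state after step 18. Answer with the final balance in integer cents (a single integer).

state after step 1 := balance=322676
step 2 (pay 17046): balance=308889
step 3 (pay 18665): balance=293343
step 4 (pay 16208): balance=280097
step 5 (pay 16313): balance=266612
step 6 (pay 16011): balance=253293
step 7 (pay 18834): balance=237017
step 8 (pay 17966): balance=221444
step 9 (pay 18232): balance=205448
step 10 (pay 17229): balance=190294
step 11 (pay 16096): balance=176119
step 12 (pay 17112): balance=160785
step 13 (pay 19182): balance=143226
step 14 (pay 15259): balance=129413
step 15 (pay 18891): balance=111829
step 16 (pay 17743): balance=95215
step 17 (pay 17489): balance=78687
step 18 (pay 19003): balance=60478

60478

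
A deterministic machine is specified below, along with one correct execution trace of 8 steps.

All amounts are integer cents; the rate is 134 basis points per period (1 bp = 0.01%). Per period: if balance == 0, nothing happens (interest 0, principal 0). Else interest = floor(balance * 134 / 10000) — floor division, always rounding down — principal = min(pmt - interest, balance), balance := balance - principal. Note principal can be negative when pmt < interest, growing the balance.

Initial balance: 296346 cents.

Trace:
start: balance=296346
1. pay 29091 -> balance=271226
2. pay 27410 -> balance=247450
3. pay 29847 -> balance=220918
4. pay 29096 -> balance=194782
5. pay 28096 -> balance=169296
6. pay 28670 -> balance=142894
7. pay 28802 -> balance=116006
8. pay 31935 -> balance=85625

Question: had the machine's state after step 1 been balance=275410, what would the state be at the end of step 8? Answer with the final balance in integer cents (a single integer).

90217

state after step 1 := balance=275410
2. pay 27410 -> balance=251690
3. pay 29847 -> balance=225215
4. pay 29096 -> balance=199136
5. pay 28096 -> balance=173708
6. pay 28670 -> balance=147365
7. pay 28802 -> balance=120537
8. pay 31935 -> balance=90217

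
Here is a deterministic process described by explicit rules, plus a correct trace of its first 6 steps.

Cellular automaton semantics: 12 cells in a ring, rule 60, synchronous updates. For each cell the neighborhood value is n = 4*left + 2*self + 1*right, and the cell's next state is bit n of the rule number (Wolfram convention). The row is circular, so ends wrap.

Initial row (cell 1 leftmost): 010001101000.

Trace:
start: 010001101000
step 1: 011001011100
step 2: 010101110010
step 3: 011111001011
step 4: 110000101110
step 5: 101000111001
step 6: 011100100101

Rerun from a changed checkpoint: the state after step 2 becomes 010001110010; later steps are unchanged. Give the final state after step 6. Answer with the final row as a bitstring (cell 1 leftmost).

011000110101

state after step 2 := 010001110010
step 3: 011001001011
step 4: 110101101110
step 5: 101111011001
step 6: 011000110101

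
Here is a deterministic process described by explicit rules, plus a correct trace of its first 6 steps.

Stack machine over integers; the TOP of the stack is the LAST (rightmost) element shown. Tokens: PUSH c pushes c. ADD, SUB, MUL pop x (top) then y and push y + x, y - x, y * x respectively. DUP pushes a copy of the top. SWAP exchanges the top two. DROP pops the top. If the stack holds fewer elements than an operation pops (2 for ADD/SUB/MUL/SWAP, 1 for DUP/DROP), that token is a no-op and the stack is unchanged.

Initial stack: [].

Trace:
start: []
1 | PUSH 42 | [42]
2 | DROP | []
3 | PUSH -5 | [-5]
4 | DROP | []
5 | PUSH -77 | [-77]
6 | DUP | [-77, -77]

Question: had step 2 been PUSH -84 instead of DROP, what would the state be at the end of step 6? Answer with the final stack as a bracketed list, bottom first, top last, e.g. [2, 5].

[42, -84, -77, -77]

(re-executing from step 2 with the substitution; state before step 2: [42])
2 | PUSH -84 | [42, -84]
3 | PUSH -5 | [42, -84, -5]
4 | DROP | [42, -84]
5 | PUSH -77 | [42, -84, -77]
6 | DUP | [42, -84, -77, -77]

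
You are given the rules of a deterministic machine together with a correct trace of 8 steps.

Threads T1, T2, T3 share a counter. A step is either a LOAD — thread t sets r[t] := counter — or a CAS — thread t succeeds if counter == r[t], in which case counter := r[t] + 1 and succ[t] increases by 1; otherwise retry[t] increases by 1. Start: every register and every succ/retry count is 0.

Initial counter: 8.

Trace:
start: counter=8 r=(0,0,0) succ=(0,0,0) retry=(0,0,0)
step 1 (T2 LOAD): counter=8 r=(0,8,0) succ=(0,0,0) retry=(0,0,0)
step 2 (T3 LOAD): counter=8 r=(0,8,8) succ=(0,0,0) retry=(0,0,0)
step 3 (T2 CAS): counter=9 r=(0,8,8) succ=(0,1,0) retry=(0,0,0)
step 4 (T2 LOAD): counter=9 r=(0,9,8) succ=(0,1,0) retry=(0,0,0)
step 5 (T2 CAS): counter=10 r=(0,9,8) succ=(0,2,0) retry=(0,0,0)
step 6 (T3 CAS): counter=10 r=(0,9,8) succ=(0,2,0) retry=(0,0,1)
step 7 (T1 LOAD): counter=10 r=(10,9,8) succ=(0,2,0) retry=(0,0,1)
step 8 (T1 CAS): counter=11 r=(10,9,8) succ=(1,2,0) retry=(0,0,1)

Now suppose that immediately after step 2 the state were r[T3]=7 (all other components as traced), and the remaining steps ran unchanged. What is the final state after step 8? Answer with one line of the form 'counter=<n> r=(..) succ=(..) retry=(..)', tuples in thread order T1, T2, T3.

counter=11 r=(10,9,7) succ=(1,2,0) retry=(0,0,1)

state after step 2 := counter=8 r=(0,8,7) succ=(0,0,0) retry=(0,0,0)
step 3 (T2 CAS): counter=9 r=(0,8,7) succ=(0,1,0) retry=(0,0,0)
step 4 (T2 LOAD): counter=9 r=(0,9,7) succ=(0,1,0) retry=(0,0,0)
step 5 (T2 CAS): counter=10 r=(0,9,7) succ=(0,2,0) retry=(0,0,0)
step 6 (T3 CAS): counter=10 r=(0,9,7) succ=(0,2,0) retry=(0,0,1)
step 7 (T1 LOAD): counter=10 r=(10,9,7) succ=(0,2,0) retry=(0,0,1)
step 8 (T1 CAS): counter=11 r=(10,9,7) succ=(1,2,0) retry=(0,0,1)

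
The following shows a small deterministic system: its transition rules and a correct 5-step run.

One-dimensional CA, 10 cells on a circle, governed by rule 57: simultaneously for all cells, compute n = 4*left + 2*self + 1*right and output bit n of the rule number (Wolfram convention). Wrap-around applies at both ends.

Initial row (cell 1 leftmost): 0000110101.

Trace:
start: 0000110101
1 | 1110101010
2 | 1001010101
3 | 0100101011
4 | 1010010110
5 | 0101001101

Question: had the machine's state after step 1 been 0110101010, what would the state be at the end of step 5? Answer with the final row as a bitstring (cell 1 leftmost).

state after step 1 := 0110101010
2 | 0101010101
3 | 1010101010
4 | 0101010101
5 | 1010101010

1010101010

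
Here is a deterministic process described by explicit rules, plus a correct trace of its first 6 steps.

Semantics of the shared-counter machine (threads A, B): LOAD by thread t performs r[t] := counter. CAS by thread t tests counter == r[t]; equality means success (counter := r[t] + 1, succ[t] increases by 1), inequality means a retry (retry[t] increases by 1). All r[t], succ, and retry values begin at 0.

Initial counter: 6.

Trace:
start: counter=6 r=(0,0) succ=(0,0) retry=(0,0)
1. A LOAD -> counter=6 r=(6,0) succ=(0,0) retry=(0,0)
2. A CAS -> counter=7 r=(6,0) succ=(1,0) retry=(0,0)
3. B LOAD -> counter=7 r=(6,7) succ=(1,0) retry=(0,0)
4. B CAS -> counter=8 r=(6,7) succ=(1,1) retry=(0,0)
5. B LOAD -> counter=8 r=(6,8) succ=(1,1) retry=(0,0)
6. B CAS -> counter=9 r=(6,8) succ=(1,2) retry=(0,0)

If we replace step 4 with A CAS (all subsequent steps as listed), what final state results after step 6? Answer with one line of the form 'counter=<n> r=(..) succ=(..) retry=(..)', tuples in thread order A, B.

(re-executing from step 4 with the substitution; state before step 4: counter=7 r=(6,7) succ=(1,0) retry=(0,0))
4. A CAS -> counter=7 r=(6,7) succ=(1,0) retry=(1,0)
5. B LOAD -> counter=7 r=(6,7) succ=(1,0) retry=(1,0)
6. B CAS -> counter=8 r=(6,7) succ=(1,1) retry=(1,0)

counter=8 r=(6,7) succ=(1,1) retry=(1,0)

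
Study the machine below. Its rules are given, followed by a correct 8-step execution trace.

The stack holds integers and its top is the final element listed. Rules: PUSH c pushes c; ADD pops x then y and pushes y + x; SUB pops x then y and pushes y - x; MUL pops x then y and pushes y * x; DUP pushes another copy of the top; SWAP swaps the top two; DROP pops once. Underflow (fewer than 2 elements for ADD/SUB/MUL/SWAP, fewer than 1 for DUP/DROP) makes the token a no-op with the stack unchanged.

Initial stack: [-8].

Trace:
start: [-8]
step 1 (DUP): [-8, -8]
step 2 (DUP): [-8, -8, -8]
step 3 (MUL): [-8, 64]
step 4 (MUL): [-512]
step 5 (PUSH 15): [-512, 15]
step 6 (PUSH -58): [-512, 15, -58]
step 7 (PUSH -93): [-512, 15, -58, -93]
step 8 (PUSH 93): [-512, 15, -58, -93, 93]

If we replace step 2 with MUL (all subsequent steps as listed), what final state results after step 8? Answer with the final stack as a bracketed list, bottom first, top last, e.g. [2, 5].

(re-executing from step 2 with the substitution; state before step 2: [-8, -8])
step 2 (MUL): [64]
step 3 (MUL): [64]
step 4 (MUL): [64]
step 5 (PUSH 15): [64, 15]
step 6 (PUSH -58): [64, 15, -58]
step 7 (PUSH -93): [64, 15, -58, -93]
step 8 (PUSH 93): [64, 15, -58, -93, 93]

[64, 15, -58, -93, 93]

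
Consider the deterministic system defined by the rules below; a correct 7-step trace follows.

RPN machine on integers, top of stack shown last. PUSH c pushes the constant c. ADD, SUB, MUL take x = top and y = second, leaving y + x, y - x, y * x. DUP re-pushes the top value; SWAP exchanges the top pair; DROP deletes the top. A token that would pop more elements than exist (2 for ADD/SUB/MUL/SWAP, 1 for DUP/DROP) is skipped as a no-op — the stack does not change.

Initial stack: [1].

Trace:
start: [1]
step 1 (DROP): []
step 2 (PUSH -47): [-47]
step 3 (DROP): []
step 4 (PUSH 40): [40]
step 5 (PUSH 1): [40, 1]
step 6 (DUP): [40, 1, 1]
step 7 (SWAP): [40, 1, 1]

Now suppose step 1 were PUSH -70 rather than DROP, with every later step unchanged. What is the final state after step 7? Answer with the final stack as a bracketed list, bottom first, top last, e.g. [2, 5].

[1, -70, 40, 1, 1]

(re-executing from step 1 with the substitution; state before step 1: [1])
step 1 (PUSH -70): [1, -70]
step 2 (PUSH -47): [1, -70, -47]
step 3 (DROP): [1, -70]
step 4 (PUSH 40): [1, -70, 40]
step 5 (PUSH 1): [1, -70, 40, 1]
step 6 (DUP): [1, -70, 40, 1, 1]
step 7 (SWAP): [1, -70, 40, 1, 1]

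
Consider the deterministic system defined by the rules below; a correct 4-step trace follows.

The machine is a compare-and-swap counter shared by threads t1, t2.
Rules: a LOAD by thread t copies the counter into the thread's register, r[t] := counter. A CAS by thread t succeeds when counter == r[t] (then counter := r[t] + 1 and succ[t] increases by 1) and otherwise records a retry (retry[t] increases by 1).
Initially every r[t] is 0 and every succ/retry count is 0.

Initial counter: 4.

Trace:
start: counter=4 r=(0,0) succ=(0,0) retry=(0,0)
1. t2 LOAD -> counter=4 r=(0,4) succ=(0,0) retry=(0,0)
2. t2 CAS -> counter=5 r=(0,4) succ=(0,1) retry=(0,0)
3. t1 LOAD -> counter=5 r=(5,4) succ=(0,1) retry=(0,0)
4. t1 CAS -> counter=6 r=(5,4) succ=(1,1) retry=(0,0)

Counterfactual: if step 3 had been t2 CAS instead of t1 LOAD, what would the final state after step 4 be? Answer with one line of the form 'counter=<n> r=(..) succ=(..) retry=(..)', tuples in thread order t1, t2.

counter=5 r=(0,4) succ=(0,1) retry=(1,1)

(re-executing from step 3 with the substitution; state before step 3: counter=5 r=(0,4) succ=(0,1) retry=(0,0))
3. t2 CAS -> counter=5 r=(0,4) succ=(0,1) retry=(0,1)
4. t1 CAS -> counter=5 r=(0,4) succ=(0,1) retry=(1,1)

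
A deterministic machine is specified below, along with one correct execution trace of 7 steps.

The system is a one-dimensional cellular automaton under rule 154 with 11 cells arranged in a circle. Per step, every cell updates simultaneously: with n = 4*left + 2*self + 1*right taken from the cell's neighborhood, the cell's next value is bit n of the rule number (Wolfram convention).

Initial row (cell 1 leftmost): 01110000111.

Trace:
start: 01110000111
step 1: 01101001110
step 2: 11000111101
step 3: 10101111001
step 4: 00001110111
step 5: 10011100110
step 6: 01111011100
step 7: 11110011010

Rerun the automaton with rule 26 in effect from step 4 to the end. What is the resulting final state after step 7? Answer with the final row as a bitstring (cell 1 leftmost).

01010010010

(re-executing steps 4..7 under rule 26; state before step 4: 10101111001)
step 4: 00001000111
step 5: 10010101100
step 6: 01100001011
step 7: 01010010010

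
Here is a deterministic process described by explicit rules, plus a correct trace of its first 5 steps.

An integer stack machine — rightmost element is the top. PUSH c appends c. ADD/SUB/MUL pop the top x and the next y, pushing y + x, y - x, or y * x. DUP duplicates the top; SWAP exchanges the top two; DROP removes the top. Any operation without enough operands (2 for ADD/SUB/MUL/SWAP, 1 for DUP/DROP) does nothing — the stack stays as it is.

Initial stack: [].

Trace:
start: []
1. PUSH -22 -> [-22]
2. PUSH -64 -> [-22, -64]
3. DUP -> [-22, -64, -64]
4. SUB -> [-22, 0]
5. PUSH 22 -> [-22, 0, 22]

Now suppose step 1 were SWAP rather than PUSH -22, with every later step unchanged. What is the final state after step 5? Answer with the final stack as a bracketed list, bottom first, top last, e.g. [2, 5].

[0, 22]

(re-executing from step 1 with the substitution; state before step 1: [])
1. SWAP -> []
2. PUSH -64 -> [-64]
3. DUP -> [-64, -64]
4. SUB -> [0]
5. PUSH 22 -> [0, 22]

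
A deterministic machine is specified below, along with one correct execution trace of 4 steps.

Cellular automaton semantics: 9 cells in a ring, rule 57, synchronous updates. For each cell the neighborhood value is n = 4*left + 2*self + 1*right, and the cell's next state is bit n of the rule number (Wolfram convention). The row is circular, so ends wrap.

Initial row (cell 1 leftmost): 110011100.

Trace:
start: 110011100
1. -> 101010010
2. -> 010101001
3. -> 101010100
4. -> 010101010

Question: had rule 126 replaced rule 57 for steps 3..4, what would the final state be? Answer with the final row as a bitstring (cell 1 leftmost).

(re-executing steps 3..4 under rule 126; state before step 3: 010101001)
3. -> 111111111
4. -> 000000000

000000000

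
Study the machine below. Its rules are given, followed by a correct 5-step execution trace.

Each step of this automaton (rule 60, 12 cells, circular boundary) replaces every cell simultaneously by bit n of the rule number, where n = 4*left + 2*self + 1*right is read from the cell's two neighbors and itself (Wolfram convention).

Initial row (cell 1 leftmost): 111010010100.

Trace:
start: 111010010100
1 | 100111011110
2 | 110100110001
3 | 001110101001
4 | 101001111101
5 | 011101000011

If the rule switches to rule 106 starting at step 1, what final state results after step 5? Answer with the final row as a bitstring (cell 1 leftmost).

(re-executing steps 1..5 under rule 106; state before step 1: 111010010100)
1 | 101100101001
2 | 111101010011
3 | 000110100110
4 | 001111001110
5 | 011001011010

011001011010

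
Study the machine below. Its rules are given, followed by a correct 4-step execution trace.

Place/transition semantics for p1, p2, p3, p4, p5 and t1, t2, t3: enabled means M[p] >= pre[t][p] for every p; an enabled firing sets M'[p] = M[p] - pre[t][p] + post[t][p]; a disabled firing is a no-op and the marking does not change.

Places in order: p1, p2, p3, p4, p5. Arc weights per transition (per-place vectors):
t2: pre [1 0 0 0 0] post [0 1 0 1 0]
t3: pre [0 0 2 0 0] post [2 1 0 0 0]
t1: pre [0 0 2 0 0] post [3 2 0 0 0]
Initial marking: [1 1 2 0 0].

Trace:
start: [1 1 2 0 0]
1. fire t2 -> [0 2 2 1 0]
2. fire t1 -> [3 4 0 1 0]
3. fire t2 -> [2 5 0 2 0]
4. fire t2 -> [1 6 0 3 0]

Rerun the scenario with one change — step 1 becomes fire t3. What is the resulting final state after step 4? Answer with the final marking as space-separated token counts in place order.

(re-executing from step 1 with the substitution; state before step 1: [1 1 2 0 0])
1. fire t3 -> [3 2 0 0 0]
2. fire t1 -> [3 2 0 0 0]
3. fire t2 -> [2 3 0 1 0]
4. fire t2 -> [1 4 0 2 0]

1 4 0 2 0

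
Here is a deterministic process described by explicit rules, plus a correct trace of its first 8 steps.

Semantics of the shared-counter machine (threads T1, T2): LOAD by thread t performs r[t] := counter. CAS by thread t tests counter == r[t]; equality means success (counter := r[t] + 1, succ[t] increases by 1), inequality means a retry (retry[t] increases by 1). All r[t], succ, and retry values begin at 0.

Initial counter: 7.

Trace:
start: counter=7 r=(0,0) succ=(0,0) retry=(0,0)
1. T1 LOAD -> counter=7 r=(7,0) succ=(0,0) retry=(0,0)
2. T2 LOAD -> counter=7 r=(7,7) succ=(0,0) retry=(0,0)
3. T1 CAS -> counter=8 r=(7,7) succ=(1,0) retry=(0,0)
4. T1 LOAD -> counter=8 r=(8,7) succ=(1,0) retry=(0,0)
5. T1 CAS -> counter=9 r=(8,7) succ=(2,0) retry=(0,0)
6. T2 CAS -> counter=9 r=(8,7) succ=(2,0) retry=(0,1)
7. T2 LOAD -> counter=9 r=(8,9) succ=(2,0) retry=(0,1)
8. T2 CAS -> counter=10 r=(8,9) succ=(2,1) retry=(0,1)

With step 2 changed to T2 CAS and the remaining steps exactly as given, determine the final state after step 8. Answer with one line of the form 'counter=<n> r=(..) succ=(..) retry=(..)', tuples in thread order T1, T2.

counter=10 r=(8,9) succ=(2,1) retry=(0,2)

(re-executing from step 2 with the substitution; state before step 2: counter=7 r=(7,0) succ=(0,0) retry=(0,0))
2. T2 CAS -> counter=7 r=(7,0) succ=(0,0) retry=(0,1)
3. T1 CAS -> counter=8 r=(7,0) succ=(1,0) retry=(0,1)
4. T1 LOAD -> counter=8 r=(8,0) succ=(1,0) retry=(0,1)
5. T1 CAS -> counter=9 r=(8,0) succ=(2,0) retry=(0,1)
6. T2 CAS -> counter=9 r=(8,0) succ=(2,0) retry=(0,2)
7. T2 LOAD -> counter=9 r=(8,9) succ=(2,0) retry=(0,2)
8. T2 CAS -> counter=10 r=(8,9) succ=(2,1) retry=(0,2)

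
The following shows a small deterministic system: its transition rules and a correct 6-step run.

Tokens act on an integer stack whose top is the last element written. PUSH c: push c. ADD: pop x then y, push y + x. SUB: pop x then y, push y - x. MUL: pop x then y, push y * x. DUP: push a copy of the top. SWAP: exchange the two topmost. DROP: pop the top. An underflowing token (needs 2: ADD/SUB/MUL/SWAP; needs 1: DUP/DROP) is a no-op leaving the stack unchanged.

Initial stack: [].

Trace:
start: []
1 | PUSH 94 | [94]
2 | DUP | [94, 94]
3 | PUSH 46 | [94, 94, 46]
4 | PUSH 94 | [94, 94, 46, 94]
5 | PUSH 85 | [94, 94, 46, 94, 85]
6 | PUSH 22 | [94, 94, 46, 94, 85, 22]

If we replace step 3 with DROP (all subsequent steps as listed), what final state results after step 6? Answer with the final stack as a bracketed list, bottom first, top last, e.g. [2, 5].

(re-executing from step 3 with the substitution; state before step 3: [94, 94])
3 | DROP | [94]
4 | PUSH 94 | [94, 94]
5 | PUSH 85 | [94, 94, 85]
6 | PUSH 22 | [94, 94, 85, 22]

[94, 94, 85, 22]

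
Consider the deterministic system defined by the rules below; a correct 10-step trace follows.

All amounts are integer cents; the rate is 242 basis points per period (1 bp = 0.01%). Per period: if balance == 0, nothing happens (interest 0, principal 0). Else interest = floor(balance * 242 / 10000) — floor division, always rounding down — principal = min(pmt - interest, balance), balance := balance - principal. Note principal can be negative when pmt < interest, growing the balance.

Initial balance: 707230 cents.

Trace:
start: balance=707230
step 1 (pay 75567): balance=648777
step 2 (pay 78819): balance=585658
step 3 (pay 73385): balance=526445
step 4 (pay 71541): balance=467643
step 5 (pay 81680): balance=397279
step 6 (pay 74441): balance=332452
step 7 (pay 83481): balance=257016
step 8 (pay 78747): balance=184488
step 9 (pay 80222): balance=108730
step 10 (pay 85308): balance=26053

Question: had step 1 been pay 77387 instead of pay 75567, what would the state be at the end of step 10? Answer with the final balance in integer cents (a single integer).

(re-executing from step 1 with the substitution; state before step 1: balance=707230)
step 1 (pay 77387): balance=646957
step 2 (pay 78819): balance=583794
step 3 (pay 73385): balance=524536
step 4 (pay 71541): balance=465688
step 5 (pay 81680): balance=395277
step 6 (pay 74441): balance=330401
step 7 (pay 83481): balance=254915
step 8 (pay 78747): balance=182336
step 9 (pay 80222): balance=106526
step 10 (pay 85308): balance=23795

23795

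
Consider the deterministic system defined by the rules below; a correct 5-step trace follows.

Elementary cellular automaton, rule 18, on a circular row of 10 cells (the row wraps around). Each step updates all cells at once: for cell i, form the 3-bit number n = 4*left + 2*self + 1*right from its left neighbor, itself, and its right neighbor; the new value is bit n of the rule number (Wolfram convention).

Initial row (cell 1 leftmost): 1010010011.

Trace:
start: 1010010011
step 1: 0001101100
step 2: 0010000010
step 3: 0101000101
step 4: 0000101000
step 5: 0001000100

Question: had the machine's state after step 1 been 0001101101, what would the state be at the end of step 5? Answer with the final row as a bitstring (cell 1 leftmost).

0000010100

state after step 1 := 0001101101
step 2: 1010000000
step 3: 0001000001
step 4: 1010100010
step 5: 0000010100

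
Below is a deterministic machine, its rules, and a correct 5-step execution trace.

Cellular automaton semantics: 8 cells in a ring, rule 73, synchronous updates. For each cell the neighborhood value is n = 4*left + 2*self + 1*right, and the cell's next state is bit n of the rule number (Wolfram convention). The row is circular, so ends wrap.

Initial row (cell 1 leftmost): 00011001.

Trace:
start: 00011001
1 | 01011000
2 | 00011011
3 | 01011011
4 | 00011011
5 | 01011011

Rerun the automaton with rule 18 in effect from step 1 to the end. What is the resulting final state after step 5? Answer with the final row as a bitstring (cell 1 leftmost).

10000001

(re-executing steps 1..5 under rule 18; state before step 1: 00011001)
1 | 10100110
2 | 00011000
3 | 00100100
4 | 01011010
5 | 10000001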